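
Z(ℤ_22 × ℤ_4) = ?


Z(G) = {g ∈ G | gx = xg for all x ∈ G}
Direct product of abelian groups is abelian, so Z(G) = G

Z(ℤ_22 × ℤ_4) = ℤ_22 × ℤ_4


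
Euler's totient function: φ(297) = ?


Factor n: 297 = 3^3 × 11
φ(n) = n · ∏(1 - 1/p) over distinct primes p | n
φ(297) = 297 · (1 - 1/3) · (1 - 1/11) = 180

φ(297) = 180


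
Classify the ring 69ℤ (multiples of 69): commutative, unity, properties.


69ℤ is a commutative ring under +,× but has no multiplicative identity (1 ∉ 69ℤ); it has no zero divisors, but without unity it is not an integral domain
Commutative: Yes
Integral domain: No
Has unity: No

69ℤ (multiples of 69): Commutative=Yes, Unity=No


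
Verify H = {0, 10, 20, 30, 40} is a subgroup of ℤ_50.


Subgroup test for H = {0, 10, 20, 30, 40} in (ℤ_50, +):
(1) 0 ∈ H? Yes
(2) Closure: for all a,b ∈ H, (a+b) mod 50 ∈ H? Yes
(3) Inverses: for all a ∈ H, -a mod 50 ∈ H? Yes

Yes, H is a subgroup of ℤ_50


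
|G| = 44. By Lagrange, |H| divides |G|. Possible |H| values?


Lagrange's theorem: |H| divides |G|
|G| = 44
Divisors of 44: 1, 2, 4, 11, 22, 44

Possible subgroup orders: {1, 2, 4, 11, 22, 44}


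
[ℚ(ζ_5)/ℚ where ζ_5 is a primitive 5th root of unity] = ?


[ℚ(ζ_n):ℚ] = deg Φ_n(x) = φ(n). Here φ(5) = 4

[ℚ(ζ_5)/ℚ where ζ_5 is a primitive 5th root of unity] = 4


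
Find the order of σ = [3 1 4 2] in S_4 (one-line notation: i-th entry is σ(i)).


Cycle decomposition: (1 3 4 2)
Cycle lengths: 4
Order = lcm(4) = 4

ord(σ) = 4


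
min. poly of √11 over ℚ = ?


√11 satisfies x² - 11 = 0, irreducible over ℚ since 11 is squarefree

Minimal polynomial: x² - 11


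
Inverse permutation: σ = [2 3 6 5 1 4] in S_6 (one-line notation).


To find σ⁻¹, swap domain and range:
σ(1) = 2 → σ⁻¹(2) = 1
σ(2) = 3 → σ⁻¹(3) = 2
σ(3) = 6 → σ⁻¹(6) = 3
σ(4) = 5 → σ⁻¹(5) = 4
σ(5) = 1 → σ⁻¹(1) = 5
σ(6) = 4 → σ⁻¹(4) = 6

σ⁻¹ = [5 1 2 6 4 3]


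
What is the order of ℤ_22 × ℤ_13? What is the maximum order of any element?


|ℤ_22 × ℤ_13| = 22 × 13 = 286
Max element order = lcm(22,13) = 286
Cyclic? Yes (gcd=1)

|ℤ_22×ℤ_13| = 286, max element order = 286


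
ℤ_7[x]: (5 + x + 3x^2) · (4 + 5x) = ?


Expand and collect like terms; reduce coefficients mod 7:
x^0: 5·4 = 20 ≡ 6 (mod 7)
x^1: 5·5 + 1·4 = 29 ≡ 1 (mod 7)
x^2: 1·5 + 3·4 = 17 ≡ 3 (mod 7)
x^3: 3·5 = 15 ≡ 1 (mod 7)
Result: 6 + x + 3x^2 + x^3

f · g = 6 + x + 3x^2 + x^3


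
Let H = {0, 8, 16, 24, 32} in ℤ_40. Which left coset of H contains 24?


24 + H = {24 + h (mod 40) : h ∈ H}
24+0=24, 24+8=32, 24+16=0, 24+24=8, 24+32=16
24 + H = {0, 8, 16, 24, 32} = 0 + H

24 + H = {0, 8, 16, 24, 32}


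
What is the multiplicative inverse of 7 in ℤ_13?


Use the extended Euclidean algorithm to write 1 = 7·s + 13·t; then s mod 13 is the inverse.
Euclidean algorithm:
  7 = 0·13 + 7
  13 = 1·7 + 6
  7 = 1·6 + 1
  6 = 6·1 + 0
gcd(7,13) = 1
Back-substitution gives: 7·(2) + 13·(-1) = 1
So 7⁻¹ ≡ 2 ≡ 2 (mod 13)
Check: 7 × 2 = 14 ≡ 1 (mod 13) ✓

7⁻¹ ≡ 2 (mod 13)


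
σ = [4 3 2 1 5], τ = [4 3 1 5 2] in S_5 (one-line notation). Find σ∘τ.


σ∘τ: apply τ first, then σ
1 →τ 4 →σ 1
2 →τ 3 →σ 2
3 →τ 1 →σ 4
4 →τ 5 →σ 5
5 →τ 2 →σ 3

σ∘τ = [1 2 4 5 3]


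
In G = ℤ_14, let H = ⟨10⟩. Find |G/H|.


|⟨10⟩| = n / gcd(10, 14) = 14 / 2 = 7
H is normal (ℤ_14 is abelian).
|G/H| = |G| / |H| = 14 / 7 = 2

|G/H| = 2


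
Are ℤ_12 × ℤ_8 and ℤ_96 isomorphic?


Comparing ℤ_12 × ℤ_8 and ℤ_96:
gcd(12,8) = 4 ≠ 1. Max element order in ℤ_12×ℤ_8 is lcm(12,8) = 24 < 96, so it has no element of order 96

No, ℤ_12 × ℤ_8 ≇ ℤ_96


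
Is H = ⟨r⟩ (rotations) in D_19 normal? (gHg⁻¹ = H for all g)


H = ⟨r⟩ (rotations) in D_19
The rotation subgroup ⟨r⟩ has index 2 in D_19, so it is normal

Yes, normal subgroup


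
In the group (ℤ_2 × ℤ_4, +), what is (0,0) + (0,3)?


Operation: componentwise addition mod (2, 4)
(0,0) + (0,3) = ((a₁+b₁) mod 2, (a₂+b₂) mod 4) with a = (0,0), b = (0,3)

(0,0) + (0,3) = (0,3)


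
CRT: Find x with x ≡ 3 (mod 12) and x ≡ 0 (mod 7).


m₁ = 12, m₂ = 7, gcd = 1, so CRT applies. M = m₁·m₂ = 84
Let M₁ = M/m₁ = 7, M₂ = M/m₂ = 12
Find y₁ ≡ M₁⁻¹ (mod m₁): 7⁻¹ ≡ 7 (mod 12)
Find y₂ ≡ M₂⁻¹ (mod m₂): 12⁻¹ ≡ 3 (mod 7)
x = a₁·M₁·y₁ + a₂·M₂·y₂ = 3·7·7 + 0·12·3 = 147
Reduce mod 84: x ≡ 63
Check: 63 mod 12 = 3 ✓, 63 mod 7 = 0 ✓

x ≡ 63 (mod 84)


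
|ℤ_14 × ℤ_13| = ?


|A × B| = |A| · |B|
|ℤ_14 × ℤ_13| = 14 × 13 = 182

|ℤ_14 × ℤ_13| = 182


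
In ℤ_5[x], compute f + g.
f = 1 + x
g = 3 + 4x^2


Add coefficients mod 5:
x^0: 1 + 3 = 4 (mod 5)
x^1: 1 + 0 = 1 (mod 5)
x^2: 0 + 4 = 4 (mod 5)
Result: 4 + x + 4x^2

f + g = 4 + x + 4x^2


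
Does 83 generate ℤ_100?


g generates ℤ_n iff gcd(g, n) = 1
gcd(83, 100) = 1
Since gcd = 1, 83 is a generator.

Yes, 83 generates ℤ_100


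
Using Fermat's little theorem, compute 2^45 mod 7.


Fermat's little theorem: if p is prime and gcd(a,p)=1, then a^(p-1) ≡ 1 (mod p)
p = 7 is prime, gcd(2,7) = 1
Reduce exponent: 45 mod 6 = 3
So 2^45 ≡ 2^3 (mod 7)
2^3 mod 7 = 1

2^45 ≡ 1 (mod 7)


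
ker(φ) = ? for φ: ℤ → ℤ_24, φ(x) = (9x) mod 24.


Kernel = preimage of identity
ker(φ) = {x ∈ ℤ : 9x ≡ 0 (mod 24)}. gcd(9,24) = 3, so 9x ≡ 0 (mod 24) ⟺ x ≡ 0 (mod 24/3 = 8). Hence ker(φ) = 8ℤ

ker(φ) = 8ℤ


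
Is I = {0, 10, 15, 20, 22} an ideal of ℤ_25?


Check ideal conditions for I = {0, 10, 15, 20, 22} in ℤ_25:
(1) I is an additive subgroup? No
(2) For r ∈ ℤ_25 and a ∈ I: r·a ∈ I? No  [counterexample: r=2, a=15, r·a mod 25 = 5 ∉ I]

No, I is not an ideal of ℤ_25


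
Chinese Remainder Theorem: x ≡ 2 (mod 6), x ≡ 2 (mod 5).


m₁ = 6, m₂ = 5, gcd = 1, so CRT applies. M = m₁·m₂ = 30
Let M₁ = M/m₁ = 5, M₂ = M/m₂ = 6
Find y₁ ≡ M₁⁻¹ (mod m₁): 5⁻¹ ≡ 5 (mod 6)
Find y₂ ≡ M₂⁻¹ (mod m₂): 6⁻¹ ≡ 1 (mod 5)
x = a₁·M₁·y₁ + a₂·M₂·y₂ = 2·5·5 + 2·6·1 = 62
Reduce mod 30: x ≡ 2
Check: 2 mod 6 = 2 ✓, 2 mod 5 = 2 ✓

x ≡ 2 (mod 30)


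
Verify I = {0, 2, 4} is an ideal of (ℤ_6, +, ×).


Check ideal conditions for I = {0, 2, 4} in ℤ_6:
(1) I is an additive subgroup? Yes
(2) For r ∈ ℤ_6 and a ∈ I: r·a ∈ I? Yes

Yes, I is an ideal of ℤ_6


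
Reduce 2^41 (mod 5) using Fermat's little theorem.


Fermat's little theorem: if p is prime and gcd(a,p)=1, then a^(p-1) ≡ 1 (mod p)
p = 5 is prime, gcd(2,5) = 1
Reduce exponent: 41 mod 4 = 1
So 2^41 ≡ 2^1 (mod 5)
2^1 mod 5 = 2

2^41 ≡ 2 (mod 5)


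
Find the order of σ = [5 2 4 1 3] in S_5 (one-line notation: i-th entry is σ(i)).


Cycle decomposition: (1 5 3 4)
Cycle lengths: 4
Order = lcm(4) = 4

ord(σ) = 4


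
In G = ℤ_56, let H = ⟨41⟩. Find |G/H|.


|⟨41⟩| = n / gcd(41, 56) = 56 / 1 = 56
H is normal (ℤ_56 is abelian).
|G/H| = |G| / |H| = 56 / 56 = 1

|G/H| = 1


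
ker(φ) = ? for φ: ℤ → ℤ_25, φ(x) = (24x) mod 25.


Kernel = preimage of identity
ker(φ) = {x ∈ ℤ : 24x ≡ 0 (mod 25)}. gcd(24,25) = 1, so 24x ≡ 0 (mod 25) ⟺ x ≡ 0 (mod 25/1 = 25). Hence ker(φ) = 25ℤ

ker(φ) = 25ℤ


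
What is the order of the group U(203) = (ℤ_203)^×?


U(n) is the group of units mod n; |U(n)| = φ(n)
|U(203)| = φ(203) = 168

|U(203) = (ℤ_203)^×| = 168


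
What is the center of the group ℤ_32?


Z(G) = {g ∈ G | gx = xg for all x ∈ G}
ℤ_32 is abelian, so Z(G) = G

Z(ℤ_32) = ℤ_32


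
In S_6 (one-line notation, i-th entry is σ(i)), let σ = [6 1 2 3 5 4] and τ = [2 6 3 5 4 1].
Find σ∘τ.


σ∘τ: apply τ first, then σ
1 →τ 2 →σ 1
2 →τ 6 →σ 4
3 →τ 3 →σ 2
4 →τ 5 →σ 5
5 →τ 4 →σ 3
6 →τ 1 →σ 6

σ∘τ = [1 4 2 5 3 6]


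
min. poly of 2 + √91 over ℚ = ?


Let α = 2 + √91. Then α - 2 = √91, so (α - 2)² = 91, giving α² - 4α - 87 = 0. Degree 2 and α ∉ ℚ, so this is the minimal polynomial.

Minimal polynomial: x² - 4x - 87


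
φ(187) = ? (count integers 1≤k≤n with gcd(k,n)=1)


Factor n: 187 = 11 × 17
φ(n) = n · ∏(1 - 1/p) over distinct primes p | n
φ(187) = 187 · (1 - 1/11) · (1 - 1/17) = 160

φ(187) = 160


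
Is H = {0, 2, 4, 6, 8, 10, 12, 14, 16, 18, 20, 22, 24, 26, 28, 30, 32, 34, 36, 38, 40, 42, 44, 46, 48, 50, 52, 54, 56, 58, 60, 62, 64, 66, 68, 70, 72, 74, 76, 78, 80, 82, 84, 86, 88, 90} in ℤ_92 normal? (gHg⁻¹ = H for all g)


H = {0, 2, 4, 6, 8, 10, 12, 14, 16, 18, 20, 22, 24, 26, 28, 30, 32, 34, 36, 38, 40, 42, 44, 46, 48, 50, 52, 54, 56, 58, 60, 62, 64, 66, 68, 70, 72, 74, 76, 78, 80, 82, 84, 86, 88, 90} in ℤ_92
ℤ_92 is abelian; every subgroup of an abelian group is normal

Yes, normal subgroup


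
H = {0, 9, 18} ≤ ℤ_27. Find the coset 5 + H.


5 + H = {5 + h (mod 27) : h ∈ H}
5+0=5, 5+9=14, 5+18=23

5 + H = {5, 14, 23}


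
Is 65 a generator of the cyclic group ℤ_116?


g generates ℤ_n iff gcd(g, n) = 1
gcd(65, 116) = 1
Since gcd = 1, 65 is a generator.

Yes, 65 generates ℤ_116


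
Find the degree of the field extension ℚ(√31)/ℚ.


√31 has minimal polynomial x² - 31 (irreducible over ℚ since 31 is squarefree)

[ℚ(√31)/ℚ] = 2


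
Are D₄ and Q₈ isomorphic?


Comparing D₄ and Q₈:
D₄ has 5 elements of order 2; Q₈ has only 1

No, D₄ ≇ Q₈


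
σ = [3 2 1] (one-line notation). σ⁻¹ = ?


To find σ⁻¹, swap domain and range:
σ(1) = 3 → σ⁻¹(3) = 1
σ(2) = 2 → σ⁻¹(2) = 2
σ(3) = 1 → σ⁻¹(1) = 3

σ⁻¹ = [3 2 1]


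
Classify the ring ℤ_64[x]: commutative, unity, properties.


ℤ_64 has zero divisors (2·32 ≡ 0), and these lift to constant zero divisors in ℤ_64[x]; so not an integral domain
Commutative: Yes
Integral domain: No
Has unity: Yes

ℤ_64[x]: Commutative=Yes, Unity=Yes


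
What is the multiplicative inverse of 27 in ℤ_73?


Use the extended Euclidean algorithm to write 1 = 27·s + 73·t; then s mod 73 is the inverse.
Euclidean algorithm:
  27 = 0·73 + 27
  73 = 2·27 + 19
  27 = 1·19 + 8
  19 = 2·8 + 3
  8 = 2·3 + 2
  3 = 1·2 + 1
  2 = 2·1 + 0
gcd(27,73) = 1
Back-substitution gives: 27·(-27) + 73·(10) = 1
So 27⁻¹ ≡ -27 ≡ 46 (mod 73)
Check: 27 × 46 = 1242 ≡ 1 (mod 73) ✓

27⁻¹ ≡ 46 (mod 73)


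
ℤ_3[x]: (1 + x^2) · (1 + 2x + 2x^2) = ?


Expand and collect like terms; reduce coefficients mod 3:
x^0: 1·1 = 1 ≡ 1 (mod 3)
x^1: 1·2 + 0·1 = 2 ≡ 2 (mod 3)
x^2: 1·2 + 0·2 + 1·1 = 3 ≡ 0 (mod 3)
x^3: 0·2 + 1·2 = 2 ≡ 2 (mod 3)
x^4: 1·2 = 2 ≡ 2 (mod 3)
Result: 1 + 2x + 2x^3 + 2x^4

f · g = 1 + 2x + 2x^3 + 2x^4


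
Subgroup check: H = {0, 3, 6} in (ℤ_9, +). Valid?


Subgroup test for H = {0, 3, 6} in (ℤ_9, +):
(1) 0 ∈ H? Yes
(2) Closure: for all a,b ∈ H, (a+b) mod 9 ∈ H? Yes
(3) Inverses: for all a ∈ H, -a mod 9 ∈ H? Yes

Yes, H is a subgroup of ℤ_9


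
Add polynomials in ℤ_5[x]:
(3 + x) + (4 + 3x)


Add coefficients mod 5:
x^0: 3 + 4 = 2 (mod 5)
x^1: 1 + 3 = 4 (mod 5)
Result: 2 + 4x

f + g = 2 + 4x


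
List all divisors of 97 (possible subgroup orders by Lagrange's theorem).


Lagrange's theorem: |H| divides |G|
|G| = 97
Divisors of 97: 1, 97

Possible subgroup orders: {1, 97}


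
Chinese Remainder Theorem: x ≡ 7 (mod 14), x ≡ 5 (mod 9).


m₁ = 14, m₂ = 9, gcd = 1, so CRT applies. M = m₁·m₂ = 126
Let M₁ = M/m₁ = 9, M₂ = M/m₂ = 14
Find y₁ ≡ M₁⁻¹ (mod m₁): 9⁻¹ ≡ 11 (mod 14)
Find y₂ ≡ M₂⁻¹ (mod m₂): 14⁻¹ ≡ 2 (mod 9)
x = a₁·M₁·y₁ + a₂·M₂·y₂ = 7·9·11 + 5·14·2 = 833
Reduce mod 126: x ≡ 77
Check: 77 mod 14 = 7 ✓, 77 mod 9 = 5 ✓

x ≡ 77 (mod 126)


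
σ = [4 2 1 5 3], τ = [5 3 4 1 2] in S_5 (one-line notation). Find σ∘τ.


σ∘τ: apply τ first, then σ
1 →τ 5 →σ 3
2 →τ 3 →σ 1
3 →τ 4 →σ 5
4 →τ 1 →σ 4
5 →τ 2 →σ 2

σ∘τ = [3 1 5 4 2]


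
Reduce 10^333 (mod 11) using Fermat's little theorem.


Fermat's little theorem: if p is prime and gcd(a,p)=1, then a^(p-1) ≡ 1 (mod p)
p = 11 is prime, gcd(10,11) = 1
Reduce exponent: 333 mod 10 = 3
So 10^333 ≡ 10^3 (mod 11)
10^3 mod 11 = 10

10^333 ≡ 10 (mod 11)


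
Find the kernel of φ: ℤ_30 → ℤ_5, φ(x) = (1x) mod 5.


Kernel = preimage of identity
ker(φ) = {x ∈ ℤ_30 : 1x ≡ 0 (mod 5)}. Since 5 | 30, φ is well-defined. The kernel is the cyclic subgroup ⟨5⟩ of ℤ_30 (order 6), i.e. {0, 5, 10, 15, 20, 25}

ker(φ) = {0, 5, 10, 15, 20, 25}


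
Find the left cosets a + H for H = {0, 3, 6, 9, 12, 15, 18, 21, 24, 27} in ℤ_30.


H = {0, 3, 6, 9, 12, 15, 18, 21, 24, 27}, |H| = 10
Number of cosets = |G|/|H| = 30/10 = 3
0 + H = {0, 3, 6, 9, 12, 15, 18, 21, 24, 27}
1 + H = {1, 4, 7, 10, 13, 16, 19, 22, 25, 28}
2 + H = {2, 5, 8, 11, 14, 17, 20, 23, 26, 29}

Cosets: 0+H={0,3,6,9,12,15,18,21,24,27}; 1+H={1,4,7,10,13,16,19,22,25,28}; 2+H={2,5,8,11,14,17,20,23,26,29}


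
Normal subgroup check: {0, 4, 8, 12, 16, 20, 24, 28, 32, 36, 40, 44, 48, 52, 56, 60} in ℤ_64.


H = {0, 4, 8, 12, 16, 20, 24, 28, 32, 36, 40, 44, 48, 52, 56, 60} in ℤ_64
ℤ_64 is abelian; every subgroup of an abelian group is normal

Yes, normal subgroup


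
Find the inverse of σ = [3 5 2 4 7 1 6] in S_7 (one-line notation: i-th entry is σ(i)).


To find σ⁻¹, swap domain and range:
σ(1) = 3 → σ⁻¹(3) = 1
σ(2) = 5 → σ⁻¹(5) = 2
σ(3) = 2 → σ⁻¹(2) = 3
σ(4) = 4 → σ⁻¹(4) = 4
σ(5) = 7 → σ⁻¹(7) = 5
σ(6) = 1 → σ⁻¹(1) = 6
σ(7) = 6 → σ⁻¹(6) = 7

σ⁻¹ = [6 3 1 4 2 7 5]


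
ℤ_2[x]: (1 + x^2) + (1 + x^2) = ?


Add coefficients mod 2:
x^0: 1 + 1 = 0 (mod 2)
x^1: 0 + 0 = 0 (mod 2)
x^2: 1 + 1 = 0 (mod 2)
Result: 0

f + g = 0


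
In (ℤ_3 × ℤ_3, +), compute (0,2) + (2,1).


Operation: componentwise addition mod (3, 3)
(0,2) + (2,1) = ((a₁+b₁) mod 3, (a₂+b₂) mod 3) with a = (0,2), b = (2,1)

(0,2) + (2,1) = (2,0)


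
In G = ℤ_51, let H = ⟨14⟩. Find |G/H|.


|⟨14⟩| = n / gcd(14, 51) = 51 / 1 = 51
H is normal (ℤ_51 is abelian).
|G/H| = |G| / |H| = 51 / 51 = 1

|G/H| = 1


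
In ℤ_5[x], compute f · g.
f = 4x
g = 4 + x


Expand and collect like terms; reduce coefficients mod 5:
x^0: 0·4 = 0 ≡ 0 (mod 5)
x^1: 0·1 + 4·4 = 16 ≡ 1 (mod 5)
x^2: 4·1 = 4 ≡ 4 (mod 5)
Result: x + 4x^2

f · g = x + 4x^2


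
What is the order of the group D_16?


|D_n| = 2n (n rotations and n reflections)
|D_16| = 2×16 = 32

|D_16| = 32


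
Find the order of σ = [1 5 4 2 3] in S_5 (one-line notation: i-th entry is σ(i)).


Cycle decomposition: (2 5 3 4)
Cycle lengths: 4
Order = lcm(4) = 4

ord(σ) = 4


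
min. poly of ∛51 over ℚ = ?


∛51 satisfies x³ - 51 = 0, irreducible over ℚ (no rational root; 51 is not a perfect cube)

Minimal polynomial: x³ - 51


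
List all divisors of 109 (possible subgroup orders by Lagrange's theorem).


Lagrange's theorem: |H| divides |G|
|G| = 109
Divisors of 109: 1, 109

Possible subgroup orders: {1, 109}


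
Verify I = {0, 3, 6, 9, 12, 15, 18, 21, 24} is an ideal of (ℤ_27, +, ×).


Check ideal conditions for I = {0, 3, 6, 9, 12, 15, 18, 21, 24} in ℤ_27:
(1) I is an additive subgroup? Yes
(2) For r ∈ ℤ_27 and a ∈ I: r·a ∈ I? Yes

Yes, I is an ideal of ℤ_27


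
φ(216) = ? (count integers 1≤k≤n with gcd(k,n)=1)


Factor n: 216 = 2^3 × 3^3
φ(n) = n · ∏(1 - 1/p) over distinct primes p | n
φ(216) = 216 · (1 - 1/2) · (1 - 1/3) = 72

φ(216) = 72


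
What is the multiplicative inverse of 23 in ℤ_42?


Use the extended Euclidean algorithm to write 1 = 23·s + 42·t; then s mod 42 is the inverse.
Euclidean algorithm:
  23 = 0·42 + 23
  42 = 1·23 + 19
  23 = 1·19 + 4
  19 = 4·4 + 3
  4 = 1·3 + 1
  3 = 3·1 + 0
gcd(23,42) = 1
Back-substitution gives: 23·(11) + 42·(-6) = 1
So 23⁻¹ ≡ 11 ≡ 11 (mod 42)
Check: 23 × 11 = 253 ≡ 1 (mod 42) ✓

23⁻¹ ≡ 11 (mod 42)


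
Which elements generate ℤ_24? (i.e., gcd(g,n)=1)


g generates ℤ_n iff gcd(g,n) = 1
Prime factors of 24: 2, 3
Generators are g ∈ {1,...,23} not divisible by any of these primes.
Generators: {1, 5, 7, 11, 13, 17, 19, 23}
Number of generators = φ(24) = 8

Generators of ℤ_24 = {1, 5, 7, 11, 13, 17, 19, 23}


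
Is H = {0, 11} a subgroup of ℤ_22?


Subgroup test for H = {0, 11} in (ℤ_22, +):
(1) 0 ∈ H? Yes
(2) Closure: for all a,b ∈ H, (a+b) mod 22 ∈ H? Yes
(3) Inverses: for all a ∈ H, -a mod 22 ∈ H? Yes

Yes, H is a subgroup of ℤ_22


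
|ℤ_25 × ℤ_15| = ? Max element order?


|ℤ_25 × ℤ_15| = 25 × 15 = 375
Max element order = lcm(25,15) = 75
Cyclic? No (gcd=5)

|ℤ_25×ℤ_15| = 375, max element order = 75


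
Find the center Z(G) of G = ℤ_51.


Z(G) = {g ∈ G | gx = xg for all x ∈ G}
ℤ_51 is abelian, so Z(G) = G

Z(ℤ_51) = ℤ_51


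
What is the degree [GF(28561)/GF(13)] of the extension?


GF(28561) = GF(13^4), so the extension degree is 4

[GF(28561)/GF(13)] = 4


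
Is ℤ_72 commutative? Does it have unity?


ℤ_72 is a commutative ring with unity 1; 72 = 2×36 is composite, so 2·36 ≡ 0 gives zero divisors (not an integral domain)
Commutative: Yes
Integral domain: No
Has unity: Yes

ℤ_72: Commutative=Yes, Unity=Yes


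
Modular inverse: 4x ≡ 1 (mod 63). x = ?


Use the extended Euclidean algorithm to write 1 = 4·s + 63·t; then s mod 63 is the inverse.
Euclidean algorithm:
  4 = 0·63 + 4
  63 = 15·4 + 3
  4 = 1·3 + 1
  3 = 3·1 + 0
gcd(4,63) = 1
Back-substitution gives: 4·(16) + 63·(-1) = 1
So 4⁻¹ ≡ 16 ≡ 16 (mod 63)
Check: 4 × 16 = 64 ≡ 1 (mod 63) ✓

4⁻¹ ≡ 16 (mod 63)


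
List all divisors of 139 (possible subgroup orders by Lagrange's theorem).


Lagrange's theorem: |H| divides |G|
|G| = 139
Divisors of 139: 1, 139

Possible subgroup orders: {1, 139}


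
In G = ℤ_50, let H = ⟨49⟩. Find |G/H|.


|⟨49⟩| = n / gcd(49, 50) = 50 / 1 = 50
H is normal (ℤ_50 is abelian).
|G/H| = |G| / |H| = 50 / 50 = 1

|G/H| = 1


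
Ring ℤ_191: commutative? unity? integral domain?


ℤ_191 is a commutative ring with unity 1; 191 is prime, so ℤ_191 is a field (hence an integral domain)
Commutative: Yes
Integral domain: Yes
Has unity: Yes

ℤ_191: Commutative=Yes, Unity=Yes


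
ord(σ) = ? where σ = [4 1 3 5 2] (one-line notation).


Cycle decomposition: (1 4 5 2)
Cycle lengths: 4
Order = lcm(4) = 4

ord(σ) = 4


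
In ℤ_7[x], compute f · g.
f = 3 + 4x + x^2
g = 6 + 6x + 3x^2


Expand and collect like terms; reduce coefficients mod 7:
x^0: 3·6 = 18 ≡ 4 (mod 7)
x^1: 3·6 + 4·6 = 42 ≡ 0 (mod 7)
x^2: 3·3 + 4·6 + 1·6 = 39 ≡ 4 (mod 7)
x^3: 4·3 + 1·6 = 18 ≡ 4 (mod 7)
x^4: 1·3 = 3 ≡ 3 (mod 7)
Result: 4 + 4x^2 + 4x^3 + 3x^4

f · g = 4 + 4x^2 + 4x^3 + 3x^4


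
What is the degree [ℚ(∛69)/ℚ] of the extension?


∛69 has minimal polynomial x³ - 69 (irreducible over ℚ since 69 is not a perfect cube)

[ℚ(∛69)/ℚ] = 3


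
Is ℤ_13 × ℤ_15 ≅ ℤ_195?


Comparing ℤ_13 × ℤ_15 and ℤ_195:
gcd(13,15) = 1, so ℤ_13 × ℤ_15 ≅ ℤ_195 (CRT)

Yes, ℤ_13 × ℤ_15 ≅ ℤ_195


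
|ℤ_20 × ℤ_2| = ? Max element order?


|ℤ_20 × ℤ_2| = 20 × 2 = 40
Max element order = lcm(20,2) = 20
Cyclic? No (gcd=2)

|ℤ_20×ℤ_2| = 40, max element order = 20


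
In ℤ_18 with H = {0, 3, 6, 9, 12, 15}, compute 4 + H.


4 + H = {4 + h (mod 18) : h ∈ H}
4+0=4, 4+3=7, 4+6=10, 4+9=13, 4+12=16, 4+15=1
4 + H = {1, 4, 7, 10, 13, 16} = 1 + H

4 + H = {1, 4, 7, 10, 13, 16}


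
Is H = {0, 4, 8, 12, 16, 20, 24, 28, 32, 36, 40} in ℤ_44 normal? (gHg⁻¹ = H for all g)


H = {0, 4, 8, 12, 16, 20, 24, 28, 32, 36, 40} in ℤ_44
ℤ_44 is abelian; every subgroup of an abelian group is normal

Yes, normal subgroup


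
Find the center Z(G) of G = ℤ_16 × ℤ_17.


Z(G) = {g ∈ G | gx = xg for all x ∈ G}
Direct product of abelian groups is abelian, so Z(G) = G

Z(ℤ_16 × ℤ_17) = ℤ_16 × ℤ_17


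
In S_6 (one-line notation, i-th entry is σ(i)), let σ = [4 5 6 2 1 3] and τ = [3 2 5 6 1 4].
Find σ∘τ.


σ∘τ: apply τ first, then σ
1 →τ 3 →σ 6
2 →τ 2 →σ 5
3 →τ 5 →σ 1
4 →τ 6 →σ 3
5 →τ 1 →σ 4
6 →τ 4 →σ 2

σ∘τ = [6 5 1 3 4 2]


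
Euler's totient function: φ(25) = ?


φ(n) = count of k ∈ {1,...,n} with gcd(k,n)=1
Coprimes to 25: {1, 2, 3, 4, 6, 7, 8, 9, 11, 12, 13, 14, 16, 17, 18, 19, 21, 22, 23, 24}
Count: 20

φ(25) = 20


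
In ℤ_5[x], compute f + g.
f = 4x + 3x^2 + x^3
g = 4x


Add coefficients mod 5:
x^0: 0 + 0 = 0 (mod 5)
x^1: 4 + 4 = 3 (mod 5)
x^2: 3 + 0 = 3 (mod 5)
x^3: 1 + 0 = 1 (mod 5)
Result: 3x + 3x^2 + x^3

f + g = 3x + 3x^2 + x^3


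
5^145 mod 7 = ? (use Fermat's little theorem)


Fermat's little theorem: if p is prime and gcd(a,p)=1, then a^(p-1) ≡ 1 (mod p)
p = 7 is prime, gcd(5,7) = 1
Reduce exponent: 145 mod 6 = 1
So 5^145 ≡ 5^1 (mod 7)
5^1 mod 7 = 5

5^145 ≡ 5 (mod 7)


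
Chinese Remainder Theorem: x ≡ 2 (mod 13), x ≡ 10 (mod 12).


m₁ = 13, m₂ = 12, gcd = 1, so CRT applies. M = m₁·m₂ = 156
Let M₁ = M/m₁ = 12, M₂ = M/m₂ = 13
Find y₁ ≡ M₁⁻¹ (mod m₁): 12⁻¹ ≡ 12 (mod 13)
Find y₂ ≡ M₂⁻¹ (mod m₂): 13⁻¹ ≡ 1 (mod 12)
x = a₁·M₁·y₁ + a₂·M₂·y₂ = 2·12·12 + 10·13·1 = 418
Reduce mod 156: x ≡ 106
Check: 106 mod 13 = 2 ✓, 106 mod 12 = 10 ✓

x ≡ 106 (mod 156)


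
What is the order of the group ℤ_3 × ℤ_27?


|A × B| = |A| · |B|
|ℤ_3 × ℤ_27| = 3 × 27 = 81

|ℤ_3 × ℤ_27| = 81


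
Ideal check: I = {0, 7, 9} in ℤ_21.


Check ideal conditions for I = {0, 7, 9} in ℤ_21:
(1) I is an additive subgroup? No
(2) For r ∈ ℤ_21 and a ∈ I: r·a ∈ I? No  [counterexample: r=2, a=7, r·a mod 21 = 14 ∉ I]

No, I is not an ideal of ℤ_21


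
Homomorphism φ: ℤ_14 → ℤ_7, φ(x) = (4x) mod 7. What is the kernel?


Kernel = preimage of identity
ker(φ) = {x ∈ ℤ_14 : 4x ≡ 0 (mod 7)}. Since 7 | 14, φ is well-defined. The kernel is the cyclic subgroup ⟨7⟩ of ℤ_14 (order 2), i.e. {0, 7}

ker(φ) = {0, 7}


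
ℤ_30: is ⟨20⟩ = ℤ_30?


g generates ℤ_n iff gcd(g, n) = 1
gcd(20, 30) = 10
Since gcd = 10 ≠ 1, ⟨20⟩ has order 3 < 30, so 20 is not a generator.

No, 20 does not generate ℤ_30


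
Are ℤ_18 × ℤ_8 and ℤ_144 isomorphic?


Comparing ℤ_18 × ℤ_8 and ℤ_144:
gcd(18,8) = 2 ≠ 1. Max element order in ℤ_18×ℤ_8 is lcm(18,8) = 72 < 144, so it has no element of order 144

No, ℤ_18 × ℤ_8 ≇ ℤ_144


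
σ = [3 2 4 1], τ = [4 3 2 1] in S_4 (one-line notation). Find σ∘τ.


σ∘τ: apply τ first, then σ
1 →τ 4 →σ 1
2 →τ 3 →σ 4
3 →τ 2 →σ 2
4 →τ 1 →σ 3

σ∘τ = [1 4 2 3]


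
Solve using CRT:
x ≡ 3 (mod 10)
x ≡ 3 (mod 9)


m₁ = 10, m₂ = 9, gcd = 1, so CRT applies. M = m₁·m₂ = 90
Let M₁ = M/m₁ = 9, M₂ = M/m₂ = 10
Find y₁ ≡ M₁⁻¹ (mod m₁): 9⁻¹ ≡ 9 (mod 10)
Find y₂ ≡ M₂⁻¹ (mod m₂): 10⁻¹ ≡ 1 (mod 9)
x = a₁·M₁·y₁ + a₂·M₂·y₂ = 3·9·9 + 3·10·1 = 273
Reduce mod 90: x ≡ 3
Check: 3 mod 10 = 3 ✓, 3 mod 9 = 3 ✓

x ≡ 3 (mod 90)


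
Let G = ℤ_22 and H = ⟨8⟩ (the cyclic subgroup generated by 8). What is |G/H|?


|⟨8⟩| = n / gcd(8, 22) = 22 / 2 = 11
H is normal (ℤ_22 is abelian).
|G/H| = |G| / |H| = 22 / 11 = 2

|G/H| = 2


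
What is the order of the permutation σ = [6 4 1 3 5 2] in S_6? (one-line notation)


Cycle decomposition: (1 6 2 4 3)
Cycle lengths: 5
Order = lcm(5) = 5

ord(σ) = 5


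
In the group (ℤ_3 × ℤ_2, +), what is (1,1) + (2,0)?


Operation: componentwise addition mod (3, 2)
(1,1) + (2,0) = ((a₁+b₁) mod 3, (a₂+b₂) mod 2) with a = (1,1), b = (2,0)

(1,1) + (2,0) = (0,1)


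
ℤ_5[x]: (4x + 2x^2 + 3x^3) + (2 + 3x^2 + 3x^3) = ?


Add coefficients mod 5:
x^0: 0 + 2 = 2 (mod 5)
x^1: 4 + 0 = 4 (mod 5)
x^2: 2 + 3 = 0 (mod 5)
x^3: 3 + 3 = 1 (mod 5)
Result: 2 + 4x + x^3

f + g = 2 + 4x + x^3


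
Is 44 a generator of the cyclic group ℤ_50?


g generates ℤ_n iff gcd(g, n) = 1
gcd(44, 50) = 2
Since gcd = 2 ≠ 1, ⟨44⟩ has order 25 < 50, so 44 is not a generator.

No, 44 does not generate ℤ_50


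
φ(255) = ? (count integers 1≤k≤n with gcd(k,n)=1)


Factor n: 255 = 3 × 5 × 17
φ(n) = n · ∏(1 - 1/p) over distinct primes p | n
φ(255) = 255 · (1 - 1/3) · (1 - 1/5) · (1 - 1/17) = 128

φ(255) = 128


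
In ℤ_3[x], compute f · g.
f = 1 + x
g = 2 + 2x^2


Expand and collect like terms; reduce coefficients mod 3:
x^0: 1·2 = 2 ≡ 2 (mod 3)
x^1: 1·0 + 1·2 = 2 ≡ 2 (mod 3)
x^2: 1·2 + 1·0 = 2 ≡ 2 (mod 3)
x^3: 1·2 = 2 ≡ 2 (mod 3)
Result: 2 + 2x + 2x^2 + 2x^3

f · g = 2 + 2x + 2x^2 + 2x^3


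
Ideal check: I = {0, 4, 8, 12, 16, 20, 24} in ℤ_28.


Check ideal conditions for I = {0, 4, 8, 12, 16, 20, 24} in ℤ_28:
(1) I is an additive subgroup? Yes
(2) For r ∈ ℤ_28 and a ∈ I: r·a ∈ I? Yes

Yes, I is an ideal of ℤ_28


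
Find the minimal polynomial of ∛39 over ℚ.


∛39 satisfies x³ - 39 = 0, irreducible over ℚ (no rational root; 39 is not a perfect cube)

Minimal polynomial: x³ - 39


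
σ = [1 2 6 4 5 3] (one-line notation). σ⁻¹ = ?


To find σ⁻¹, swap domain and range:
σ(1) = 1 → σ⁻¹(1) = 1
σ(2) = 2 → σ⁻¹(2) = 2
σ(3) = 6 → σ⁻¹(6) = 3
σ(4) = 4 → σ⁻¹(4) = 4
σ(5) = 5 → σ⁻¹(5) = 5
σ(6) = 3 → σ⁻¹(3) = 6

σ⁻¹ = [1 2 6 4 5 3]


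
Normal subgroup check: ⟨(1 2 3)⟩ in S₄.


H = ⟨(1 2 3)⟩ in S₄
(1 4)(1 2 3)(1 4)⁻¹ = (4 2 3) ∉ ⟨(1 2 3)⟩

No, not a normal subgroup


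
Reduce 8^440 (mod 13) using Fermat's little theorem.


Fermat's little theorem: if p is prime and gcd(a,p)=1, then a^(p-1) ≡ 1 (mod p)
p = 13 is prime, gcd(8,13) = 1
Reduce exponent: 440 mod 12 = 8
So 8^440 ≡ 8^8 (mod 13)
8^8 mod 13 = 1

8^440 ≡ 1 (mod 13)


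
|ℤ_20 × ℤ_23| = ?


|A × B| = |A| · |B|
|ℤ_20 × ℤ_23| = 20 × 23 = 460

|ℤ_20 × ℤ_23| = 460


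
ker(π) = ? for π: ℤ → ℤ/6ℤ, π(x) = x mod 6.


Kernel = preimage of identity
ker(π) = multiples of 6 = 6ℤ

ker(π) = 6ℤ


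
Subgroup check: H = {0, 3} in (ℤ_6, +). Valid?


Subgroup test for H = {0, 3} in (ℤ_6, +):
(1) 0 ∈ H? Yes
(2) Closure: for all a,b ∈ H, (a+b) mod 6 ∈ H? Yes
(3) Inverses: for all a ∈ H, -a mod 6 ∈ H? Yes

Yes, H is a subgroup of ℤ_6


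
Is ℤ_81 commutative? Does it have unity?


ℤ_81 is a commutative ring with unity 1; 81 = 3×27 is composite, so 3·27 ≡ 0 gives zero divisors (not an integral domain)
Commutative: Yes
Integral domain: No
Has unity: Yes

ℤ_81: Commutative=Yes, Unity=Yes


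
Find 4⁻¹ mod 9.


Use the extended Euclidean algorithm to write 1 = 4·s + 9·t; then s mod 9 is the inverse.
Euclidean algorithm:
  4 = 0·9 + 4
  9 = 2·4 + 1
  4 = 4·1 + 0
gcd(4,9) = 1
Back-substitution gives: 4·(-2) + 9·(1) = 1
So 4⁻¹ ≡ -2 ≡ 7 (mod 9)
Check: 4 × 7 = 28 ≡ 1 (mod 9) ✓

4⁻¹ ≡ 7 (mod 9)


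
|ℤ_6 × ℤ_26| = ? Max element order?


|ℤ_6 × ℤ_26| = 6 × 26 = 156
Max element order = lcm(6,26) = 78
Cyclic? No (gcd=2)

|ℤ_6×ℤ_26| = 156, max element order = 78


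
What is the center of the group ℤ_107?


Z(G) = {g ∈ G | gx = xg for all x ∈ G}
ℤ_107 is abelian, so Z(G) = G

Z(ℤ_107) = ℤ_107


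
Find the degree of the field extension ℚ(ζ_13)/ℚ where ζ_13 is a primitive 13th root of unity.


[ℚ(ζ_n):ℚ] = deg Φ_n(x) = φ(n). Here φ(13) = 12

[ℚ(ζ_13)/ℚ where ζ_13 is a primitive 13th root of unity] = 12


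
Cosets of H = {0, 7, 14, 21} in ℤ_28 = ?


H = {0, 7, 14, 21}, |H| = 4
Number of cosets = |G|/|H| = 28/4 = 7
0 + H = {0, 7, 14, 21}
1 + H = {1, 8, 15, 22}
2 + H = {2, 9, 16, 23}
3 + H = {3, 10, 17, 24}
4 + H = {4, 11, 18, 25}
5 + H = {5, 12, 19, 26}
6 + H = {6, 13, 20, 27}

Cosets: 0+H={0,7,14,21}; 1+H={1,8,15,22}; 2+H={2,9,16,23}; 3+H={3,10,17,24}; 4+H={4,11,18,25}; 5+H={5,12,19,26}; 6+H={6,13,20,27}


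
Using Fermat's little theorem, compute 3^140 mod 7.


Fermat's little theorem: if p is prime and gcd(a,p)=1, then a^(p-1) ≡ 1 (mod p)
p = 7 is prime, gcd(3,7) = 1
Reduce exponent: 140 mod 6 = 2
So 3^140 ≡ 3^2 (mod 7)
3^2 mod 7 = 2

3^140 ≡ 2 (mod 7)


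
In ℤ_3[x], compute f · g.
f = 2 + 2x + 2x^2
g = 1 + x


Expand and collect like terms; reduce coefficients mod 3:
x^0: 2·1 = 2 ≡ 2 (mod 3)
x^1: 2·1 + 2·1 = 4 ≡ 1 (mod 3)
x^2: 2·1 + 2·1 = 4 ≡ 1 (mod 3)
x^3: 2·1 = 2 ≡ 2 (mod 3)
Result: 2 + x + x^2 + 2x^3

f · g = 2 + x + x^2 + 2x^3


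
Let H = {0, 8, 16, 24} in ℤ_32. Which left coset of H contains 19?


19 + H = {19 + h (mod 32) : h ∈ H}
19+0=19, 19+8=27, 19+16=3, 19+24=11
19 + H = {3, 11, 19, 27} = 3 + H

19 + H = {3, 11, 19, 27}


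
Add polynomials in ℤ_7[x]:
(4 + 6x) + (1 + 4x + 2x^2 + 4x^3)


Add coefficients mod 7:
x^0: 4 + 1 = 5 (mod 7)
x^1: 6 + 4 = 3 (mod 7)
x^2: 0 + 2 = 2 (mod 7)
x^3: 0 + 4 = 4 (mod 7)
Result: 5 + 3x + 2x^2 + 4x^3

f + g = 5 + 3x + 2x^2 + 4x^3


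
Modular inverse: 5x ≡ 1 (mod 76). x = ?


Use the extended Euclidean algorithm to write 1 = 5·s + 76·t; then s mod 76 is the inverse.
Euclidean algorithm:
  5 = 0·76 + 5
  76 = 15·5 + 1
  5 = 5·1 + 0
gcd(5,76) = 1
Back-substitution gives: 5·(-15) + 76·(1) = 1
So 5⁻¹ ≡ -15 ≡ 61 (mod 76)
Check: 5 × 61 = 305 ≡ 1 (mod 76) ✓

5⁻¹ ≡ 61 (mod 76)


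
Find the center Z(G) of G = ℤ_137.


Z(G) = {g ∈ G | gx = xg for all x ∈ G}
ℤ_137 is abelian, so Z(G) = G

Z(ℤ_137) = ℤ_137


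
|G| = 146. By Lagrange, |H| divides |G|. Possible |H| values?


Lagrange's theorem: |H| divides |G|
|G| = 146
Divisors of 146: 1, 2, 73, 146

Possible subgroup orders: {1, 2, 73, 146}


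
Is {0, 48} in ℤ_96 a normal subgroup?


H = {0, 48} in ℤ_96
ℤ_96 is abelian; every subgroup of an abelian group is normal

Yes, normal subgroup


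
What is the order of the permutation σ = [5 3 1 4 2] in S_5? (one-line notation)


Cycle decomposition: (1 5 2 3)
Cycle lengths: 4
Order = lcm(4) = 4

ord(σ) = 4


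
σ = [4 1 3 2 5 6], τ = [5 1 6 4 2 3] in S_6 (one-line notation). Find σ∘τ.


σ∘τ: apply τ first, then σ
1 →τ 5 →σ 5
2 →τ 1 →σ 4
3 →τ 6 →σ 6
4 →τ 4 →σ 2
5 →τ 2 →σ 1
6 →τ 3 →σ 3

σ∘τ = [5 4 6 2 1 3]


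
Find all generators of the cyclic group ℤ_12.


g generates ℤ_n iff gcd(g,n) = 1
Checking each g ∈ {1,...,11}:
gcd(1,12) = 1
gcd(2,12) = 2
gcd(3,12) = 3
gcd(4,12) = 4
gcd(5,12) = 1
gcd(6,12) = 6
gcd(7,12) = 1
gcd(8,12) = 4
gcd(9,12) = 3
gcd(10,12) = 2
gcd(11,12) = 1
Generators: {1, 5, 7, 11}
Number of generators = φ(12) = 4

Generators of ℤ_12 = {1, 5, 7, 11}


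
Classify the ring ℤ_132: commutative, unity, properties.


ℤ_132 is a commutative ring with unity 1; 132 = 2×66 is composite, so 2·66 ≡ 0 gives zero divisors (not an integral domain)
Commutative: Yes
Integral domain: No
Has unity: Yes

ℤ_132: Commutative=Yes, Unity=Yes


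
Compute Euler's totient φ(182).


Factor n: 182 = 2 × 7 × 13
φ(n) = n · ∏(1 - 1/p) over distinct primes p | n
φ(182) = 182 · (1 - 1/2) · (1 - 1/7) · (1 - 1/13) = 72

φ(182) = 72


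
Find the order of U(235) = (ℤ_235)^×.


U(n) is the group of units mod n; |U(n)| = φ(n)
|U(235)| = φ(235) = 184

|U(235) = (ℤ_235)^×| = 184


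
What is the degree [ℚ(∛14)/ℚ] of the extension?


∛14 has minimal polynomial x³ - 14 (irreducible over ℚ since 14 is not a perfect cube)

[ℚ(∛14)/ℚ] = 3


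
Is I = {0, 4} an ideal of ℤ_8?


Check ideal conditions for I = {0, 4} in ℤ_8:
(1) I is an additive subgroup? Yes
(2) For r ∈ ℤ_8 and a ∈ I: r·a ∈ I? Yes

Yes, I is an ideal of ℤ_8


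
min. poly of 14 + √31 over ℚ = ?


Let α = 14 + √31. Then α - 14 = √31, so (α - 14)² = 31, giving α² - 28α + 165 = 0. Degree 2 and α ∉ ℚ, so this is the minimal polynomial.

Minimal polynomial: x² - 28x + 165


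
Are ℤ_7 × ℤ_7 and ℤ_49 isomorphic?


Comparing ℤ_7 × ℤ_7 and ℤ_49:
gcd(7,7) = 7 ≠ 1. Max element order in ℤ_7×ℤ_7 is lcm(7,7) = 7 < 49, so it has no element of order 49

No, ℤ_7 × ℤ_7 ≇ ℤ_49


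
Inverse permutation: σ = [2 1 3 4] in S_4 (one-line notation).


To find σ⁻¹, swap domain and range:
σ(1) = 2 → σ⁻¹(2) = 1
σ(2) = 1 → σ⁻¹(1) = 2
σ(3) = 3 → σ⁻¹(3) = 3
σ(4) = 4 → σ⁻¹(4) = 4

σ⁻¹ = [2 1 3 4]


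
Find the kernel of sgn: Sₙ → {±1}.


Kernel = preimage of identity
ker(sgn) = even permutations = Aₙ

ker(sgn) = Aₙ


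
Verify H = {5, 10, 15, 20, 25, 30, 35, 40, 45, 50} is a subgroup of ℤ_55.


Subgroup test for H = {5, 10, 15, 20, 25, 30, 35, 40, 45, 50} in (ℤ_55, +):
(1) 0 ∈ H? No
(2) Closure: for all a,b ∈ H, (a+b) mod 55 ∈ H? No  [counterexample: 5 + 50 = 0 ∉ H]
(3) Inverses: for all a ∈ H, -a mod 55 ∈ H? Yes

No, H is not a subgroup of ℤ_55


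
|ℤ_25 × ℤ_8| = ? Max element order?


|ℤ_25 × ℤ_8| = 25 × 8 = 200
Max element order = lcm(25,8) = 200
Cyclic? Yes (gcd=1)

|ℤ_25×ℤ_8| = 200, max element order = 200


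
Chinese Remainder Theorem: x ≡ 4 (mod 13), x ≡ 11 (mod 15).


m₁ = 13, m₂ = 15, gcd = 1, so CRT applies. M = m₁·m₂ = 195
Let M₁ = M/m₁ = 15, M₂ = M/m₂ = 13
Find y₁ ≡ M₁⁻¹ (mod m₁): 15⁻¹ ≡ 7 (mod 13)
Find y₂ ≡ M₂⁻¹ (mod m₂): 13⁻¹ ≡ 7 (mod 15)
x = a₁·M₁·y₁ + a₂·M₂·y₂ = 4·15·7 + 11·13·7 = 1421
Reduce mod 195: x ≡ 56
Check: 56 mod 13 = 4 ✓, 56 mod 15 = 11 ✓

x ≡ 56 (mod 195)


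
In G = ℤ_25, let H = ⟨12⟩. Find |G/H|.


|⟨12⟩| = n / gcd(12, 25) = 25 / 1 = 25
H is normal (ℤ_25 is abelian).
|G/H| = |G| / |H| = 25 / 25 = 1

|G/H| = 1


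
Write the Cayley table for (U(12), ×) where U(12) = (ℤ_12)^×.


Elements: {1, 5, 7, 11}
Operation: multiplication mod 12
Entry (a, b) = (a × b) mod 12

Cayley table:
   |  1 |  5 |  7 | 11
 1 |  1 |  5 |  7 | 11
 5 |  5 |  1 | 11 |  7
 7 |  7 | 11 |  1 |  5
11 | 11 |  7 |  5 |  1


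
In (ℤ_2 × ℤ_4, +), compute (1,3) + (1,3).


Operation: componentwise addition mod (2, 4)
(1,3) + (1,3) = ((a₁+b₁) mod 2, (a₂+b₂) mod 4) with a = (1,3), b = (1,3)

(1,3) + (1,3) = (0,2)


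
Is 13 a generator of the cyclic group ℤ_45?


g generates ℤ_n iff gcd(g, n) = 1
gcd(13, 45) = 1
Since gcd = 1, 13 is a generator.

Yes, 13 generates ℤ_45


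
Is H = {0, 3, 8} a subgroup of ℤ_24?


Subgroup test for H = {0, 3, 8} in (ℤ_24, +):
(1) 0 ∈ H? Yes
(2) Closure: for all a,b ∈ H, (a+b) mod 24 ∈ H? No  [counterexample: 3 + 3 = 6 ∉ H]
(3) Inverses: for all a ∈ H, -a mod 24 ∈ H? No

No, H is not a subgroup of ℤ_24


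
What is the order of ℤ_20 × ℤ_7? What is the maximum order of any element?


|ℤ_20 × ℤ_7| = 20 × 7 = 140
Max element order = lcm(20,7) = 140
Cyclic? Yes (gcd=1)

|ℤ_20×ℤ_7| = 140, max element order = 140


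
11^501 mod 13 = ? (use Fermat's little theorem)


Fermat's little theorem: if p is prime and gcd(a,p)=1, then a^(p-1) ≡ 1 (mod p)
p = 13 is prime, gcd(11,13) = 1
Reduce exponent: 501 mod 12 = 9
So 11^501 ≡ 11^9 (mod 13)
11^9 mod 13 = 8

11^501 ≡ 8 (mod 13)


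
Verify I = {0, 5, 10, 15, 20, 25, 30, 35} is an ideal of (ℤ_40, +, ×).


Check ideal conditions for I = {0, 5, 10, 15, 20, 25, 30, 35} in ℤ_40:
(1) I is an additive subgroup? Yes
(2) For r ∈ ℤ_40 and a ∈ I: r·a ∈ I? Yes

Yes, I is an ideal of ℤ_40


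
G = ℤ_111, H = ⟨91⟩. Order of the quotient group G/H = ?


|⟨91⟩| = n / gcd(91, 111) = 111 / 1 = 111
H is normal (ℤ_111 is abelian).
|G/H| = |G| / |H| = 111 / 111 = 1

|G/H| = 1


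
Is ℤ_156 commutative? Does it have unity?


ℤ_156 is a commutative ring with unity 1; 156 = 2×78 is composite, so 2·78 ≡ 0 gives zero divisors (not an integral domain)
Commutative: Yes
Integral domain: No
Has unity: Yes

ℤ_156: Commutative=Yes, Unity=Yes


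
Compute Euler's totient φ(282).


Factor n: 282 = 2 × 3 × 47
φ(n) = n · ∏(1 - 1/p) over distinct primes p | n
φ(282) = 282 · (1 - 1/2) · (1 - 1/3) · (1 - 1/47) = 92

φ(282) = 92


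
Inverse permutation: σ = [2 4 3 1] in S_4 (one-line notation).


To find σ⁻¹, swap domain and range:
σ(1) = 2 → σ⁻¹(2) = 1
σ(2) = 4 → σ⁻¹(4) = 2
σ(3) = 3 → σ⁻¹(3) = 3
σ(4) = 1 → σ⁻¹(1) = 4

σ⁻¹ = [4 1 3 2]


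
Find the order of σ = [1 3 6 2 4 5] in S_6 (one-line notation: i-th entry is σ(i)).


Cycle decomposition: (2 3 6 5 4)
Cycle lengths: 5
Order = lcm(5) = 5

ord(σ) = 5


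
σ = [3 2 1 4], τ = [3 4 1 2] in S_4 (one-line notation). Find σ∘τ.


σ∘τ: apply τ first, then σ
1 →τ 3 →σ 1
2 →τ 4 →σ 4
3 →τ 1 →σ 3
4 →τ 2 →σ 2

σ∘τ = [1 4 3 2]


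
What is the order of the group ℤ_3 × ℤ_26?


|A × B| = |A| · |B|
|ℤ_3 × ℤ_26| = 3 × 26 = 78

|ℤ_3 × ℤ_26| = 78


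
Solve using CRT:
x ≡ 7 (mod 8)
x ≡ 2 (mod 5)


m₁ = 8, m₂ = 5, gcd = 1, so CRT applies. M = m₁·m₂ = 40
Let M₁ = M/m₁ = 5, M₂ = M/m₂ = 8
Find y₁ ≡ M₁⁻¹ (mod m₁): 5⁻¹ ≡ 5 (mod 8)
Find y₂ ≡ M₂⁻¹ (mod m₂): 8⁻¹ ≡ 2 (mod 5)
x = a₁·M₁·y₁ + a₂·M₂·y₂ = 7·5·5 + 2·8·2 = 207
Reduce mod 40: x ≡ 7
Check: 7 mod 8 = 7 ✓, 7 mod 5 = 2 ✓

x ≡ 7 (mod 40)


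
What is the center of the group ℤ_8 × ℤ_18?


Z(G) = {g ∈ G | gx = xg for all x ∈ G}
Direct product of abelian groups is abelian, so Z(G) = G

Z(ℤ_8 × ℤ_18) = ℤ_8 × ℤ_18


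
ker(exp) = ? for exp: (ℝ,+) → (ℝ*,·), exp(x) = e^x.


Kernel = preimage of identity
ker(exp) = {x ∈ ℝ | e^x = 1} = {0}

ker(exp) = {0}


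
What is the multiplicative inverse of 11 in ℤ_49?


Use the extended Euclidean algorithm to write 1 = 11·s + 49·t; then s mod 49 is the inverse.
Euclidean algorithm:
  11 = 0·49 + 11
  49 = 4·11 + 5
  11 = 2·5 + 1
  5 = 5·1 + 0
gcd(11,49) = 1
Back-substitution gives: 11·(9) + 49·(-2) = 1
So 11⁻¹ ≡ 9 ≡ 9 (mod 49)
Check: 11 × 9 = 99 ≡ 1 (mod 49) ✓

11⁻¹ ≡ 9 (mod 49)


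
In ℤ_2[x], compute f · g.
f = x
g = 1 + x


Expand and collect like terms; reduce coefficients mod 2:
x^0: 0·1 = 0 ≡ 0 (mod 2)
x^1: 0·1 + 1·1 = 1 ≡ 1 (mod 2)
x^2: 1·1 = 1 ≡ 1 (mod 2)
Result: x + x^2

f · g = x + x^2


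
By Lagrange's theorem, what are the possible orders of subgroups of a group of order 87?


Lagrange's theorem: |H| divides |G|
|G| = 87
Divisors of 87: 1, 3, 29, 87

Possible subgroup orders: {1, 3, 29, 87}


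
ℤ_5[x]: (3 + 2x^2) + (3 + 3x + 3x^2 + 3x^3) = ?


Add coefficients mod 5:
x^0: 3 + 3 = 1 (mod 5)
x^1: 0 + 3 = 3 (mod 5)
x^2: 2 + 3 = 0 (mod 5)
x^3: 0 + 3 = 3 (mod 5)
Result: 1 + 3x + 3x^3

f + g = 1 + 3x + 3x^3


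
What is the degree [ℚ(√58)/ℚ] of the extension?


√58 has minimal polynomial x² - 58 (irreducible over ℚ since 58 is squarefree)

[ℚ(√58)/ℚ] = 2


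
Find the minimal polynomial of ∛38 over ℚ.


∛38 satisfies x³ - 38 = 0, irreducible over ℚ (no rational root; 38 is not a perfect cube)

Minimal polynomial: x³ - 38
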